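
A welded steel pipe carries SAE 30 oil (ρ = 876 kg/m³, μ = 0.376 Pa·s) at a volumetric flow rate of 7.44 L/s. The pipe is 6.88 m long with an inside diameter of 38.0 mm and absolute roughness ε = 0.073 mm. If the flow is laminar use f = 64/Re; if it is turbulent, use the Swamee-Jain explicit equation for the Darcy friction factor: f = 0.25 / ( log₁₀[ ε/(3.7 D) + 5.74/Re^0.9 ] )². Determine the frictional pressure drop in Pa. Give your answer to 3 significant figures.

Q = 7.44 L/s = 7.44/1000 = 0.00744 m³/s.
Cross-sectional area A = πD²/4 = π(0.038)²/4 = 0.001134 m²; mean velocity V = Q/A = 0.00744/0.001134 = 6.56 m/s.
Reynolds number Re = ρVD/μ = 876 · 6.56 · 0.038 / 0.376 = 580.8.
Re < 2300 → laminar flow, so f = 64/Re = 64/580.8 = 0.1102 (the turbulent correlation is not needed).
Darcy-Weisbach: ΔP = f(L/D)(ρV²/2) = 0.1102·(6.88/0.038)·(876·6.56²/2) = 0.1102·181.1·1.885e+04 = 3.761e+05 Pa.

ΔP ≈ 376000 Pa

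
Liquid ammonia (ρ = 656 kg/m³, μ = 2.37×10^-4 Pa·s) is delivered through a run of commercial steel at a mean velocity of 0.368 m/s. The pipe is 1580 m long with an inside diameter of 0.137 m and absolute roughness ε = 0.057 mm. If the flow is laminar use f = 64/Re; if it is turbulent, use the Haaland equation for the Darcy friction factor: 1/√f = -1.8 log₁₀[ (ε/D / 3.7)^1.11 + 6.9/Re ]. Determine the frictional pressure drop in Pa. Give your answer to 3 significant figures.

Reynolds number Re = ρVD/μ = 656 · 0.368 · 0.137 / 0.000237 = 1.395e+05.
Re > 4000 → turbulent. Relative roughness ε/D = 5.7e-05/0.137 = 0.000416. Haaland: 1/√f = -1.8 log₁₀[(0.000416/3.7)^1.11 + 6.9/1.395e+05] = -1.8 log₁₀[4.14e-05 + 4.94e-05] = 7.275, so f = 0.01889.
Darcy-Weisbach: ΔP = f(L/D)(ρV²/2) = 0.01889·(1580/0.137)·(656·0.368²/2) = 0.01889·1.153e+04·44.42 = 9678 Pa.

ΔP ≈ 9680 Pa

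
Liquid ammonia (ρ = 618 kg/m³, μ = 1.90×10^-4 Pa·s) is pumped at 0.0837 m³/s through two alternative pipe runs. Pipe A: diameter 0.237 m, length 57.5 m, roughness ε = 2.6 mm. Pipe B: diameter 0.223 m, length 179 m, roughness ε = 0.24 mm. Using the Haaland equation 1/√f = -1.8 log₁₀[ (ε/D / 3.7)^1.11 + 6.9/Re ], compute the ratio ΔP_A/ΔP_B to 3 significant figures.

Pipe A: V = Q/A = 0.0837/0.04412 = 1.897 m/s; Re = 1.463e+06; ε/D = 0.011; Haaland → f = 0.03923; ΔP_A = f(L/D)(ρV²/2) = 1.059e+04 Pa.
Pipe B: V = Q/A = 0.0837/0.03906 = 2.143 m/s; Re = 1.554e+06; ε/D = 0.00108; Haaland → f = 0.0202; ΔP_B = f(L/D)(ρV²/2) = 2.3e+04 Pa.
ΔP_A/ΔP_B = 1.059e+04/2.3e+04 = 0.460.

ΔP_A/ΔP_B ≈ 0.460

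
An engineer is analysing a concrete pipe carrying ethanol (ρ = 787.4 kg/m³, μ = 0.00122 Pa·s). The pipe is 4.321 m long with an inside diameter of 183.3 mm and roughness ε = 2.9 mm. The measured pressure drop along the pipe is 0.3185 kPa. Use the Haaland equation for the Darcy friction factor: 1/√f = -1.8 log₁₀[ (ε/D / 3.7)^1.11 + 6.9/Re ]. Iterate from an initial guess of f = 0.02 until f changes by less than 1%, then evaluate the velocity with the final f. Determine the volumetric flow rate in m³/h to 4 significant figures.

Q ≈ 82.91 m³/h

Rearranging Darcy-Weisbach: V = √(2·ΔP·D/(f·L·ρ)). With ε/D = 0.0029/0.1833 = 0.0158, iterate starting from f = 0.02:
  f = 0.02 → V = √(2·318.5·0.1833/(0.02·4.321·787.4)) = 1.31 m/s; Re = ρVD/μ = 1.55e+05; f → 0.04492
  f = 0.04492 → V = 0.8741 m/s; Re = 1.034e+05; f → 0.04505
Converged (Δf/f < 1%). With the final f = 0.04505: V = √(2·318.5·0.1833/(0.04505·4.321·787.4)) = 0.8728 m/s.
Q = V·A = 0.8728·(π/4·0.1833²) = 0.02303 m³/s = 82.91 m³/h.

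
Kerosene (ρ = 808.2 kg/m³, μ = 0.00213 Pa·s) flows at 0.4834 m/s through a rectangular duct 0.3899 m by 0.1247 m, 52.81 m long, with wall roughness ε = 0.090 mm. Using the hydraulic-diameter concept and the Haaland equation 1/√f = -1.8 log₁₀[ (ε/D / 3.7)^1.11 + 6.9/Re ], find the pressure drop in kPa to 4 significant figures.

ΔP ≈ 0.6260 kPa

Hydraulic diameter D_h = 4A/P = 4·(0.3899·0.1247)/(2·(0.3899+0.1247)) = 0.1945/1.029 = 0.189 m.
Re = ρVD_h/μ = 808.2·0.4834·0.189/0.00213 = 3.466e+04.
ε/D_h = 9e-05/0.189 = 0.000476; Haaland gives 1/√f = -1.8 log₁₀[4.81e-05+0.000199] = 6.493, so f = 0.02372.
ΔP = f(L/D_h)(ρV²/2) = 0.02372·52.81/0.189·94.43 = 626 Pa.
ΔP = 0.6260 kPa.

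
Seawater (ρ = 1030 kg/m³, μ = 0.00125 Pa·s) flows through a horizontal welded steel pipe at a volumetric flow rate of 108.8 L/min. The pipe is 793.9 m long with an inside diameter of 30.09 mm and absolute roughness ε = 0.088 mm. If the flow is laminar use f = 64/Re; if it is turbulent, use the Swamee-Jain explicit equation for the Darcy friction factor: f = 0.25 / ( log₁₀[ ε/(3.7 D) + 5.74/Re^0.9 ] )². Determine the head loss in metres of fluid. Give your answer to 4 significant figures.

Q = 108.8 L/min = 108.8/60000 = 0.001813 m³/s.
Cross-sectional area A = πD²/4 = π(0.03009)²/4 = 0.0007111 m²; mean velocity V = Q/A = 0.001813/0.0007111 = 2.55 m/s.
Reynolds number Re = ρVD/μ = 1030 · 2.55 · 0.03009 / 0.00125 = 6.323e+04.
Re > 4000 → turbulent. Relative roughness ε/D = 8.8e-05/0.03009 = 0.00292. Swamee-Jain: f = 0.25/(log₁₀[0.00292/3.7 + 5.74/6.323e+04^0.9])² = 0.25/(log₁₀[0.00079 + 0.000274])² = 0.25/(-2.973)² = 0.02829.
Darcy-Weisbach: ΔP = f(L/D)(ρV²/2) = 0.02829·(793.9/0.03009)·(1030·2.55²/2) = 0.02829·2.638e+04·3349 = 2.499e+06 Pa.
Head loss h_f = ΔP/(ρg) = 2.499e+06/(1030·9.81) = 247.4 m.

h_f ≈ 247.4 m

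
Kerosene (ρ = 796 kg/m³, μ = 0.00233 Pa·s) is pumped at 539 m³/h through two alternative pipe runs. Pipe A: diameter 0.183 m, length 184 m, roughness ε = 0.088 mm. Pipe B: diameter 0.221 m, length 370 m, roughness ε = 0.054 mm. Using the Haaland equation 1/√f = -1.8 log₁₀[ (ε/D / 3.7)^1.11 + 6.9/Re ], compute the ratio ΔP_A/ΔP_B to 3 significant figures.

ΔP_A/ΔP_B ≈ 1.38

Pipe A: V = Q/A = 0.1497/0.0263 = 5.692 m/s; Re = 3.559e+05; ε/D = 0.000481; Haaland → f = 0.01777; ΔP_A = f(L/D)(ρV²/2) = 2.304e+05 Pa.
Pipe B: V = Q/A = 0.1497/0.03836 = 3.903 m/s; Re = 2.947e+05; ε/D = 0.000244; Haaland → f = 0.01643; ΔP_B = f(L/D)(ρV²/2) = 1.668e+05 Pa.
ΔP_A/ΔP_B = 2.304e+05/1.668e+05 = 1.38.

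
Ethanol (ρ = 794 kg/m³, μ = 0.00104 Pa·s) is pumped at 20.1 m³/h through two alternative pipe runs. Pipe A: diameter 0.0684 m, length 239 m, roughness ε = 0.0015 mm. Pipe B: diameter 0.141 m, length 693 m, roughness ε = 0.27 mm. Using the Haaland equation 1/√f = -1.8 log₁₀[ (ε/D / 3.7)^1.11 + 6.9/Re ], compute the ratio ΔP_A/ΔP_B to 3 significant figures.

ΔP_A/ΔP_B ≈ 9.00

Pipe A: V = Q/A = 0.005583/0.003675 = 1.519 m/s; Re = 7.935e+04; ε/D = 2.19e-05; Haaland → f = 0.01879; ΔP_A = f(L/D)(ρV²/2) = 6.018e+04 Pa.
Pipe B: V = Q/A = 0.005583/0.01561 = 0.3576 m/s; Re = 3.849e+04; ε/D = 0.00191; Haaland → f = 0.02681; ΔP_B = f(L/D)(ρV²/2) = 6688 Pa.
ΔP_A/ΔP_B = 6.018e+04/6688 = 9.00.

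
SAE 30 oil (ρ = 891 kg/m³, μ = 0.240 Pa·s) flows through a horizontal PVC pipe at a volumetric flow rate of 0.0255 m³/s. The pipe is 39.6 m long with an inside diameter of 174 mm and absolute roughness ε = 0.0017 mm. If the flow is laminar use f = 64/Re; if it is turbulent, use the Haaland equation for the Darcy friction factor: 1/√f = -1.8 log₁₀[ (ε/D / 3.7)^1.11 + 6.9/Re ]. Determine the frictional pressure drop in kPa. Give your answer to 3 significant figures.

Cross-sectional area A = πD²/4 = π(0.174)²/4 = 0.02378 m²; mean velocity V = Q/A = 0.0255/0.02378 = 1.072 m/s.
Reynolds number Re = ρVD/μ = 891 · 1.072 · 0.174 / 0.24 = 692.7.
Re < 2300 → laminar flow, so f = 64/Re = 64/692.7 = 0.09239 (the turbulent correlation is not needed).
Darcy-Weisbach: ΔP = f(L/D)(ρV²/2) = 0.09239·(39.6/0.174)·(891·1.072²/2) = 0.09239·227.6·512.3 = 1.077e+04 Pa.
ΔP = 1.077e+04 Pa = 10.8 kPa.

ΔP ≈ 10.8 kPa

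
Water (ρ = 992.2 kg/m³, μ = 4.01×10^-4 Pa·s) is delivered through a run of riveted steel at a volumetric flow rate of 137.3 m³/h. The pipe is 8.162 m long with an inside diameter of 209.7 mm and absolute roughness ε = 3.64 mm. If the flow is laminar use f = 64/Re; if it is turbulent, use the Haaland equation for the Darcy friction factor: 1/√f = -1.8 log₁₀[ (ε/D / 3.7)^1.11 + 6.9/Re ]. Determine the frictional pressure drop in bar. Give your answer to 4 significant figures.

ΔP ≈ 0.01089 bar

Q = 137.3 m³/h = 137.3/3600 = 0.03814 m³/s.
Cross-sectional area A = πD²/4 = π(0.2097)²/4 = 0.03454 m²; mean velocity V = Q/A = 0.03814/0.03454 = 1.104 m/s.
Reynolds number Re = ρVD/μ = 992.2 · 1.104 · 0.2097 / 0.000401 = 5.73e+05.
Re > 4000 → turbulent. Relative roughness ε/D = 0.00364/0.2097 = 0.0174. Haaland: 1/√f = -1.8 log₁₀[(0.0174/3.7)^1.11 + 6.9/5.73e+05] = -1.8 log₁₀[0.0026 + 1.2e-05] = 4.649, so f = 0.04627.
Darcy-Weisbach: ΔP = f(L/D)(ρV²/2) = 0.04627·(8.162/0.2097)·(992.2·1.104²/2) = 0.04627·38.92·605 = 1089 Pa.
ΔP = 1089 Pa = 0.01089 bar.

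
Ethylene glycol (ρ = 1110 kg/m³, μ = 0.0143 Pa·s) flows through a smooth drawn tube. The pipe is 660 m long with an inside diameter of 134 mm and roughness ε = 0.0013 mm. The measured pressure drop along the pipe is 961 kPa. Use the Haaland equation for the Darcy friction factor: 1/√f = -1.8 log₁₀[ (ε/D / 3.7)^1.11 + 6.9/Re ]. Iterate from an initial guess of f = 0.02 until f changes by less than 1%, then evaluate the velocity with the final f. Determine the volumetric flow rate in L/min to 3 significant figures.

Rearranging Darcy-Weisbach: V = √(2·ΔP·D/(f·L·ρ)). With ε/D = 1.3e-06/0.134 = 9.7e-06, iterate starting from f = 0.02:
  f = 0.02 → V = √(2·9.61e+05·0.134/(0.02·660·1110)) = 4.193 m/s; Re = ρVD/μ = 4.361e+04; f → 0.02139
  f = 0.02139 → V = 4.054 m/s; Re = 4.217e+04; f → 0.02155
Converged (Δf/f < 1%). With the final f = 0.02155: V = √(2·9.61e+05·0.134/(0.02155·660·1110)) = 4.039 m/s.
Q = V·A = 4.039·(π/4·0.134²) = 0.05696 m³/s = 3420 L/min.

Q ≈ 3420 L/min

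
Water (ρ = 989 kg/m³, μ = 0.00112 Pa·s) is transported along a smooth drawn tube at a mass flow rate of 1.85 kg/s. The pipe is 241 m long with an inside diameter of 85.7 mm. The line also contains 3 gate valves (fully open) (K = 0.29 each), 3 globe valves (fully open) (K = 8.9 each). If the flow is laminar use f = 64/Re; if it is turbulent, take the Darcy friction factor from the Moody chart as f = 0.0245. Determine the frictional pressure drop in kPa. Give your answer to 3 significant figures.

A = πD²/4 = π(0.0857)²/4 = 0.005768 m²; mean velocity V = ṁ/(ρA) = 1.85/(989 · 0.005768) = 0.3243 m/s.
Reynolds number Re = ρVD/μ = 989 · 0.3243 · 0.0857 / 0.00112 = 2.454e+04.
Re > 4000 → turbulent; use the Moody-chart value f = 0.0245.
Total minor-loss coefficient ΣK = 3·0.29 + 3·8.9 = 27.6.
ΔP = [f·L/D + ΣK]·(ρV²/2) = [0.0245·241/0.0857 + 27.6]·(989·0.3243²/2) = [68.9 + 27.6]·52 = 5016 Pa.
ΔP = 5016 Pa = 5.02 kPa.

ΔP ≈ 5.02 kPa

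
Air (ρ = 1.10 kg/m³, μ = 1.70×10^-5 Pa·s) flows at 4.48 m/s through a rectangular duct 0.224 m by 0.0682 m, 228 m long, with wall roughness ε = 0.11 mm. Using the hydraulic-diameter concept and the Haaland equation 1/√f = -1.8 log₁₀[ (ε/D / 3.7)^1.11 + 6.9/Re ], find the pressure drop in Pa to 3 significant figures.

Hydraulic diameter D_h = 4A/P = 4·(0.224·0.0682)/(2·(0.224+0.0682)) = 0.06111/0.5844 = 0.1046 m.
Re = ρVD_h/μ = 1.1·4.48·0.1046/1.7e-05 = 3.031e+04.
ε/D_h = 0.00011/0.1046 = 0.00105; Haaland gives 1/√f = -1.8 log₁₀[0.000116+0.000228] = 6.235, so f = 0.02572.
ΔP = f(L/D_h)(ρV²/2) = 0.02572·228/0.1046·11.04 = 619.1 Pa.

ΔP ≈ 619 Pa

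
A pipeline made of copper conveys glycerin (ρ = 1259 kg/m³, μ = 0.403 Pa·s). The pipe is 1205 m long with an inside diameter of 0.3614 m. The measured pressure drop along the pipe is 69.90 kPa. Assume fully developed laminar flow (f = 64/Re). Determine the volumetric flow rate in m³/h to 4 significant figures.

Q ≈ 217.0 m³/h

For laminar flow, f = 64/Re with Re = ρVD/μ, so Darcy-Weisbach reduces to ΔP = 32μLV/D². Solving for V: V = ΔP·D²/(32μL) = 6.99e+04·(0.3614)²/(32·0.403·1205) = 0.5875 m/s.
Check: Re = ρVD/μ = 1259·0.5875·0.3614/0.403 = 663.3 < 2300, so the laminar assumption holds.
Q = V·A = 0.5875·(π/4·0.3614²) = 0.06027 m³/s = 217.0 m³/h.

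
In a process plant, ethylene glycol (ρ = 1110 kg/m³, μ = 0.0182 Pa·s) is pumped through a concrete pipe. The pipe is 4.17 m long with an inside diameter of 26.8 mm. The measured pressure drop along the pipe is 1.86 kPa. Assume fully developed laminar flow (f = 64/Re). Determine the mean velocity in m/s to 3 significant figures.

For laminar flow, f = 64/Re with Re = ρVD/μ, so Darcy-Weisbach reduces to ΔP = 32μLV/D². Solving for V: V = ΔP·D²/(32μL) = 1860·(0.0268)²/(32·0.0182·4.17) = 0.5501 m/s.
Check: Re = ρVD/μ = 1110·0.5501·0.0268/0.0182 = 899.1 < 2300, so the laminar assumption holds.

V ≈ 0.550 m/s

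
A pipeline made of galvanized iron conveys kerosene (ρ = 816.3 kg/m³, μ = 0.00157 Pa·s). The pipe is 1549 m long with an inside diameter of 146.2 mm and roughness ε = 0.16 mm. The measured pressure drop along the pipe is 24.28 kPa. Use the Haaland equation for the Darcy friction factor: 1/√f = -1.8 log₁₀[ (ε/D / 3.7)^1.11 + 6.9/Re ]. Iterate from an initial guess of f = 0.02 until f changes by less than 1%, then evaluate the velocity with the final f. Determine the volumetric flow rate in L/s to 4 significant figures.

Q ≈ 7.935 L/s

Rearranging Darcy-Weisbach: V = √(2·ΔP·D/(f·L·ρ)). With ε/D = 0.00016/0.1462 = 0.00109, iterate starting from f = 0.02:
  f = 0.02 → V = √(2·2.428e+04·0.1462/(0.02·1549·816.3)) = 0.5298 m/s; Re = ρVD/μ = 4.028e+04; f → 0.02471
  f = 0.02471 → V = 0.4767 m/s; Re = 3.623e+04; f → 0.0251
  f = 0.0251 → V = 0.473 m/s; Re = 3.595e+04; f → 0.02513
Converged (Δf/f < 1%). With the final f = 0.02513: V = √(2·2.428e+04·0.1462/(0.02513·1549·816.3)) = 0.4727 m/s.
Q = V·A = 0.4727·(π/4·0.1462²) = 0.007935 m³/s = 7.935 L/s.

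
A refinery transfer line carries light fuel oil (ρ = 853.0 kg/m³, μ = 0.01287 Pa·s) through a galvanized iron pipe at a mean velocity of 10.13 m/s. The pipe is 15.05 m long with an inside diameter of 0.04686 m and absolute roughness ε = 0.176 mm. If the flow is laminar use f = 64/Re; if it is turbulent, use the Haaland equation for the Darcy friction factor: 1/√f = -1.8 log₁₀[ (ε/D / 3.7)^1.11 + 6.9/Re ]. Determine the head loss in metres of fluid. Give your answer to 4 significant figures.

h_f ≈ 51.98 m

Reynolds number Re = ρVD/μ = 853 · 10.13 · 0.04686 / 0.0129 = 3.146e+04.
Re > 4000 → turbulent. Relative roughness ε/D = 0.000176/0.04686 = 0.00376. Haaland: 1/√f = -1.8 log₁₀[(0.00376/3.7)^1.11 + 6.9/3.146e+04] = -1.8 log₁₀[0.000476 + 0.000219] = 5.685, so f = 0.03095.
Darcy-Weisbach: ΔP = f(L/D)(ρV²/2) = 0.03095·(15.05/0.04686)·(853·10.13²/2) = 0.03095·321.2·4.377e+04 = 4.35e+05 Pa.
Head loss h_f = ΔP/(ρg) = 4.35e+05/(853·9.81) = 51.98 m.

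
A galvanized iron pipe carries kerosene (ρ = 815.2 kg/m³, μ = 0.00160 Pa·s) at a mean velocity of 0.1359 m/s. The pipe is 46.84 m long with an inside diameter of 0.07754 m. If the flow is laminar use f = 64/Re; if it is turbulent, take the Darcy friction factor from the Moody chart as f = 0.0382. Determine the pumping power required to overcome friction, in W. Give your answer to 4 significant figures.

P ≈ 0.1115 W

Reynolds number Re = ρVD/μ = 815.2 · 0.1359 · 0.07754 / 0.0016 = 5369.
Re > 4000 → turbulent; use the Moody-chart value f = 0.0382.
Darcy-Weisbach: ΔP = f(L/D)(ρV²/2) = 0.0382·(46.84/0.07754)·(815.2·0.1359²/2) = 0.0382·604.1·7.528 = 173.7 Pa.
Q = V·A = 0.1359·0.004722 = 0.0006417 m³/s.
Pumping power P = QΔP = 0.0006417·173.7 = 0.11148 W = 0.1115 W.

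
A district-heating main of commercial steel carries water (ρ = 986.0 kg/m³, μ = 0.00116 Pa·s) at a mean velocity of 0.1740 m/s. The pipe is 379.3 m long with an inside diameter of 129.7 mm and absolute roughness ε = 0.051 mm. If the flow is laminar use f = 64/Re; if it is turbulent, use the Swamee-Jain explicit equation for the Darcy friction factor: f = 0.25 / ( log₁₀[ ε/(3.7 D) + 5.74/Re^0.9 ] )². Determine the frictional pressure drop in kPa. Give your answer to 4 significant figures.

Reynolds number Re = ρVD/μ = 986 · 0.174 · 0.1297 / 0.00116 = 1.918e+04.
Re > 4000 → turbulent. Relative roughness ε/D = 5.1e-05/0.1297 = 0.000393. Swamee-Jain: f = 0.25/(log₁₀[0.000393/3.7 + 5.74/1.918e+04^0.9])² = 0.25/(log₁₀[0.000106 + 0.000802])² = 0.25/(-3.042)² = 0.02702.
Darcy-Weisbach: ΔP = f(L/D)(ρV²/2) = 0.02702·(379.3/0.1297)·(986·0.174²/2) = 0.02702·2924·14.93 = 1180 Pa.
ΔP = 1180 Pa = 1.180 kPa.

ΔP ≈ 1.180 kPa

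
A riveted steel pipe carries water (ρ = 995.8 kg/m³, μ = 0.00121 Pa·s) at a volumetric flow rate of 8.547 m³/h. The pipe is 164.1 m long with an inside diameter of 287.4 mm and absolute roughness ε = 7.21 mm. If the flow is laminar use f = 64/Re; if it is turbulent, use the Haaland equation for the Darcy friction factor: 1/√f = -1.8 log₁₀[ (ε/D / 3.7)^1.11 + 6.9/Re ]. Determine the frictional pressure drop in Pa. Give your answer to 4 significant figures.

Q = 8.547 m³/h = 8.547/3600 = 0.002374 m³/s.
Cross-sectional area A = πD²/4 = π(0.2874)²/4 = 0.06487 m²; mean velocity V = Q/A = 0.002374/0.06487 = 0.0366 m/s.
Reynolds number Re = ρVD/μ = 995.8 · 0.0366 · 0.2874 / 0.00121 = 8656.
Re > 4000 → turbulent. Relative roughness ε/D = 0.00721/0.2874 = 0.0251. Haaland: 1/√f = -1.8 log₁₀[(0.0251/3.7)^1.11 + 6.9/8656] = -1.8 log₁₀[0.00391 + 0.000797] = 4.188, so f = 0.05701.
Darcy-Weisbach: ΔP = f(L/D)(ρV²/2) = 0.05701·(164.1/0.2874)·(995.8·0.0366²/2) = 0.05701·571·0.6669 = 21.71 Pa.

ΔP ≈ 21.71 Pa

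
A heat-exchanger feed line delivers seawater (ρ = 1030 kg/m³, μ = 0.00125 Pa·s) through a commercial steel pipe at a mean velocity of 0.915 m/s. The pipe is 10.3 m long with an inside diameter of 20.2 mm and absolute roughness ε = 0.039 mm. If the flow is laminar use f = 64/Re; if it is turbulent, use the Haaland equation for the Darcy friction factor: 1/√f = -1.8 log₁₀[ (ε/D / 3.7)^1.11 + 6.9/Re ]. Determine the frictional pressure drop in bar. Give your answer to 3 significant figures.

ΔP ≈ 0.0676 bar

Reynolds number Re = ρVD/μ = 1030 · 0.915 · 0.0202 / 0.00125 = 1.523e+04.
Re > 4000 → turbulent. Relative roughness ε/D = 3.9e-05/0.0202 = 0.00193. Haaland: 1/√f = -1.8 log₁₀[(0.00193/3.7)^1.11 + 6.9/1.523e+04] = -1.8 log₁₀[0.000227 + 0.000453] = 5.701, so f = 0.03077.
Darcy-Weisbach: ΔP = f(L/D)(ρV²/2) = 0.03077·(10.3/0.0202)·(1030·0.915²/2) = 0.03077·509.9·431.2 = 6764 Pa.
ΔP = 6764 Pa = 0.0676 bar.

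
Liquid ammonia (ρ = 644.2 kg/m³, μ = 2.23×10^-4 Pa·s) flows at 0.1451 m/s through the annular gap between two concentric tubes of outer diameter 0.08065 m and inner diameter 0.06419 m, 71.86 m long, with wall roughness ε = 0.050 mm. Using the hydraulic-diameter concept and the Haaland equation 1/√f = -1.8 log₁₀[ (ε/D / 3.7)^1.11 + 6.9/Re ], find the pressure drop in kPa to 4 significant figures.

ΔP ≈ 1.116 kPa

Hydraulic diameter D_h = 4A/P = D_o - D_i = 0.08065 - 0.06419 = 0.01646 m.
Re = ρVD_h/μ = 644.2·0.1451·0.01646/0.000223 = 6899.
ε/D_h = 5e-05/0.01646 = 0.00304; Haaland gives 1/√f = -1.8 log₁₀[0.000376+0.001] = 5.151, so f = 0.0377.
ΔP = f(L/D_h)(ρV²/2) = 0.0377·71.86/0.01646·6.781 = 1116 Pa.
ΔP = 1.116 kPa.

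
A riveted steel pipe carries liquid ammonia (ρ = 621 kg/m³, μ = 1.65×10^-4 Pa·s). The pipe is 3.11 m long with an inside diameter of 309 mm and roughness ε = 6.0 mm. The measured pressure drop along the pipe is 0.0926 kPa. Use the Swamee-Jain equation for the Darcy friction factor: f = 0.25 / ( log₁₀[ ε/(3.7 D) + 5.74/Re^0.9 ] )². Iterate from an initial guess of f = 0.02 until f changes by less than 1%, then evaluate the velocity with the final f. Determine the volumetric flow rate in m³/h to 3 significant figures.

Rearranging Darcy-Weisbach: V = √(2·ΔP·D/(f·L·ρ)). With ε/D = 0.006/0.309 = 0.0194, iterate starting from f = 0.02:
  f = 0.02 → V = √(2·92.6·0.309/(0.02·3.11·621)) = 1.217 m/s; Re = ρVD/μ = 1.416e+06; f → 0.04815
  f = 0.04815 → V = 0.7845 m/s; Re = 9.123e+05; f → 0.04818
Converged (Δf/f < 1%). With the final f = 0.04818: V = √(2·92.6·0.309/(0.04818·3.11·621)) = 0.7842 m/s.
Q = V·A = 0.7842·(π/4·0.309²) = 0.05881 m³/s = 212 m³/h.

Q ≈ 212 m³/h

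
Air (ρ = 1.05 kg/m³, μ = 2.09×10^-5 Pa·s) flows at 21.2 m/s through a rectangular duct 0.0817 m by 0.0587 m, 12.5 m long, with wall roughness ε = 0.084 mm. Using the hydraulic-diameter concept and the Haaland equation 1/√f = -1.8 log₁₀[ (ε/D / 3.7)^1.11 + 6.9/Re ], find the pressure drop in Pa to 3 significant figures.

Hydraulic diameter D_h = 4A/P = 4·(0.0817·0.0587)/(2·(0.0817+0.0587)) = 0.01918/0.2808 = 0.06832 m.
Re = ρVD_h/μ = 1.05·21.2·0.06832/2.09e-05 = 7.276e+04.
ε/D_h = 8.4e-05/0.06832 = 0.00123; Haaland gives 1/√f = -1.8 log₁₀[0.000138+9.48e-05] = 6.54, so f = 0.02338.
ΔP = f(L/D_h)(ρV²/2) = 0.02338·12.5/0.06832·236 = 1009 Pa.

ΔP ≈ 1010 Pa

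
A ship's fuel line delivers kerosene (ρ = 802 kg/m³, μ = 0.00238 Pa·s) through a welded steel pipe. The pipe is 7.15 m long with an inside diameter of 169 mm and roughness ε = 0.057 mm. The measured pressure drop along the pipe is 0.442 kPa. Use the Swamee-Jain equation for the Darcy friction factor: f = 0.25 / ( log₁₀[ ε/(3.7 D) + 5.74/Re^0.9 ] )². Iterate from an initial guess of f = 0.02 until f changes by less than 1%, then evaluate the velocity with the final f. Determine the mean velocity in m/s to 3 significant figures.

Rearranging Darcy-Weisbach: V = √(2·ΔP·D/(f·L·ρ)). With ε/D = 5.7e-05/0.169 = 0.000337, iterate starting from f = 0.02:
  f = 0.02 → V = √(2·442·0.169/(0.02·7.15·802)) = 1.141 m/s; Re = ρVD/μ = 6.5e+04; f → 0.02106
  f = 0.02106 → V = 1.112 m/s; Re = 6.334e+04; f → 0.02115
Converged (Δf/f < 1%). With the final f = 0.02115: V = √(2·442·0.169/(0.02115·7.15·802)) = 1.11 m/s.

V ≈ 1.11 m/s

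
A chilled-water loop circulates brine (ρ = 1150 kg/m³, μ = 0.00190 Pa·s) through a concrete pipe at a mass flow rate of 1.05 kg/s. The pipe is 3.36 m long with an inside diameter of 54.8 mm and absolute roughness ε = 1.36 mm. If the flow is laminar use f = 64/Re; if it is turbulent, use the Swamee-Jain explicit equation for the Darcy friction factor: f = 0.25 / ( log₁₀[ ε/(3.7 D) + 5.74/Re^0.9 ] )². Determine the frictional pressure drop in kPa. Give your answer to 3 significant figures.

ΔP ≈ 0.298 kPa

A = πD²/4 = π(0.0548)²/4 = 0.002359 m²; mean velocity V = ṁ/(ρA) = 1.05/(1150 · 0.002359) = 0.3871 m/s.
Reynolds number Re = ρVD/μ = 1150 · 0.3871 · 0.0548 / 0.0019 = 1.284e+04.
Re > 4000 → turbulent. Relative roughness ε/D = 0.00136/0.0548 = 0.0248. Swamee-Jain: f = 0.25/(log₁₀[0.0248/3.7 + 5.74/1.284e+04^0.9])² = 0.25/(log₁₀[0.00671 + 0.00115])² = 0.25/(-2.105)² = 0.05644.
Darcy-Weisbach: ΔP = f(L/D)(ρV²/2) = 0.05644·(3.36/0.0548)·(1150·0.3871²/2) = 0.05644·61.31·86.17 = 298.2 Pa.
ΔP = 298.2 Pa = 0.298 kPa.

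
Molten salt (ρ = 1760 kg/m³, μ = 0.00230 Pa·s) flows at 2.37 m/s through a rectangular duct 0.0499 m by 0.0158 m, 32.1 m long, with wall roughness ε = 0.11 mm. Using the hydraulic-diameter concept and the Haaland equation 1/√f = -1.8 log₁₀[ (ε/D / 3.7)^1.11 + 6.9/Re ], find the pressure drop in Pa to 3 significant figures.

ΔP ≈ 209000 Pa

Hydraulic diameter D_h = 4A/P = 4·(0.0499·0.0158)/(2·(0.0499+0.0158)) = 0.003154/0.1314 = 0.024 m.
Re = ρVD_h/μ = 1760·2.37·0.024/0.0023 = 4.353e+04.
ε/D_h = 0.00011/0.024 = 0.00458; Haaland gives 1/√f = -1.8 log₁₀[0.000593+0.000159] = 5.623, so f = 0.03163.
ΔP = f(L/D_h)(ρV²/2) = 0.03163·32.1/0.024·4943 = 2.091e+05 Pa.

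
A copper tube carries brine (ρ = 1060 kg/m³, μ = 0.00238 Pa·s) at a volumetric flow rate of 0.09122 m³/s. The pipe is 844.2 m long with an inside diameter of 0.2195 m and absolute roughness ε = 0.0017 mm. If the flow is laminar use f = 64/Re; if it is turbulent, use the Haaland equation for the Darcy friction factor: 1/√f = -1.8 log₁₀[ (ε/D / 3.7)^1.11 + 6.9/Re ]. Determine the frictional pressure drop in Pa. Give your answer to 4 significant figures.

Cross-sectional area A = πD²/4 = π(0.2195)²/4 = 0.03784 m²; mean velocity V = Q/A = 0.09122/0.03784 = 2.411 m/s.
Reynolds number Re = ρVD/μ = 1060 · 2.411 · 0.2195 / 0.00238 = 2.357e+05.
Re > 4000 → turbulent. Relative roughness ε/D = 1.7e-06/0.2195 = 7.74e-06. Haaland: 1/√f = -1.8 log₁₀[(7.74e-06/3.7)^1.11 + 6.9/2.357e+05] = -1.8 log₁₀[4.97e-07 + 2.93e-05] = 8.147, so f = 0.01507.
Darcy-Weisbach: ΔP = f(L/D)(ρV²/2) = 0.01507·(844.2/0.2195)·(1060·2.411²/2) = 0.01507·3846·3080 = 1.785e+05 Pa.

ΔP ≈ 178500 Pa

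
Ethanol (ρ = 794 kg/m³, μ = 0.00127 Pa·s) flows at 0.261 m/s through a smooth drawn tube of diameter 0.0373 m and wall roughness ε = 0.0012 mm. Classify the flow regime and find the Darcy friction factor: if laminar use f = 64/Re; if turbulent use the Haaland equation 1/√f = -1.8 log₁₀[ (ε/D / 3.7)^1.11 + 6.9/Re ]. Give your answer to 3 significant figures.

f ≈ 0.0356

Re = ρVD/μ = 794·0.261·0.0373/0.00127 = 6086.
Re > 4000 → turbulent. ε/D = 1.2e-06/0.0373 = 3.22e-05; Haaland: 1/√f = -1.8 log₁₀[2.41e-06 + 0.00113] = 5.3, so f = 0.0356.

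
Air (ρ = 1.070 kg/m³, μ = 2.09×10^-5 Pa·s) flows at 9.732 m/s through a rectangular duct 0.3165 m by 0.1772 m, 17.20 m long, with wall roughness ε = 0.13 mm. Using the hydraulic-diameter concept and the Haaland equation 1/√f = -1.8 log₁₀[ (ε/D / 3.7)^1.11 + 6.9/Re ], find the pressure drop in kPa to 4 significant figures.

Hydraulic diameter D_h = 4A/P = 4·(0.3165·0.1772)/(2·(0.3165+0.1772)) = 0.2243/0.9874 = 0.2272 m.
Re = ρVD_h/μ = 1.07·9.732·0.2272/2.09e-05 = 1.132e+05.
ε/D_h = 0.00013/0.2272 = 0.000572; Haaland gives 1/√f = -1.8 log₁₀[5.89e-05+6.1e-05] = 7.058, so f = 0.02007.
ΔP = f(L/D_h)(ρV²/2) = 0.02007·17.2/0.2272·50.67 = 77 Pa.
ΔP = 0.07700 kPa.

ΔP ≈ 0.07700 kPa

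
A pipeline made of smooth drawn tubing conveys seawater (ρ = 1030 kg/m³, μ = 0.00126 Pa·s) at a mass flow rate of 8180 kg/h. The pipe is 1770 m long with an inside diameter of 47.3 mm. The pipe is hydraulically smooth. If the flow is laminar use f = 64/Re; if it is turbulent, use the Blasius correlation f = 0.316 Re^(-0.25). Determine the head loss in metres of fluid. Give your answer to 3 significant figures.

h_f ≈ 64.0 m

ṁ = 8180 kg/h = 8180/3600 = 2.272 kg/s.
A = πD²/4 = π(0.0473)²/4 = 0.001757 m²; mean velocity V = ṁ/(ρA) = 2.272/(1030 · 0.001757) = 1.255 m/s.
Reynolds number Re = ρVD/μ = 1030 · 1.255 · 0.0473 / 0.00126 = 4.854e+04.
Re > 4000 → turbulent. Smooth-pipe (Blasius): f = 0.316 Re^(-0.25) = 0.316/(4.854e+04)^0.25 = 0.02129.
Darcy-Weisbach: ΔP = f(L/D)(ρV²/2) = 0.02129·(1770/0.0473)·(1030·1.255²/2) = 0.02129·3.742e+04·811.7 = 6.467e+05 Pa.
Head loss h_f = ΔP/(ρg) = 6.467e+05/(1030·9.81) = 64.0 m.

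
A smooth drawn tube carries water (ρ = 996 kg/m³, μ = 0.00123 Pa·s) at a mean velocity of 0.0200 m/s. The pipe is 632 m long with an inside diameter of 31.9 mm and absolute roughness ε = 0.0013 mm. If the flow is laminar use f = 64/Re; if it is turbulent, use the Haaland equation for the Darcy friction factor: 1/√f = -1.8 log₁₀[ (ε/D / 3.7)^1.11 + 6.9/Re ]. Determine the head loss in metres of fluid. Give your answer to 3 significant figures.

h_f ≈ 0.0500 m

Reynolds number Re = ρVD/μ = 996 · 0.02 · 0.0319 / 0.00123 = 516.6.
Re < 2300 → laminar flow, so f = 64/Re = 64/516.6 = 0.1239 (the turbulent correlation is not needed).
Darcy-Weisbach: ΔP = f(L/D)(ρV²/2) = 0.1239·(632/0.0319)·(996·0.02²/2) = 0.1239·1.981e+04·0.1992 = 488.9 Pa.
Head loss h_f = ΔP/(ρg) = 488.9/(996·9.81) = 0.0500 m.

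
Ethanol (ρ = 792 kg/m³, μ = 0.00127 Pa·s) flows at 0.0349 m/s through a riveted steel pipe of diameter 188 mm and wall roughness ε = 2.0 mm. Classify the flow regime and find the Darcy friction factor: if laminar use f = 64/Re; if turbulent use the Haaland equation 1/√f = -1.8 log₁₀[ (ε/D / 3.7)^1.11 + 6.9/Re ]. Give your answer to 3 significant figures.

Re = ρVD/μ = 792·0.0349·0.188/0.00127 = 4092.
Re > 4000 → turbulent. ε/D = 0.002/0.188 = 0.0106; Haaland: 1/√f = -1.8 log₁₀[0.00151 + 0.00169] = 4.492, so f = 0.04957.

f ≈ 0.0496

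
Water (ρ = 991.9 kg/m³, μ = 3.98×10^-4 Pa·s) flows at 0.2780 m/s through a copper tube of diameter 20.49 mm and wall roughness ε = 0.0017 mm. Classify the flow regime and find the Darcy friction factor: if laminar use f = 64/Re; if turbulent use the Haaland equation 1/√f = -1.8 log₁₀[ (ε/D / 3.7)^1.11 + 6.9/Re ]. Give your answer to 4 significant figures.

f ≈ 0.02822

Re = ρVD/μ = 991.9·0.278·0.02049/0.000398 = 1.42e+04.
Re > 4000 → turbulent. ε/D = 1.7e-06/0.02049 = 8.3e-05; Haaland: 1/√f = -1.8 log₁₀[6.91e-06 + 0.000486] = 5.953, so f = 0.02822.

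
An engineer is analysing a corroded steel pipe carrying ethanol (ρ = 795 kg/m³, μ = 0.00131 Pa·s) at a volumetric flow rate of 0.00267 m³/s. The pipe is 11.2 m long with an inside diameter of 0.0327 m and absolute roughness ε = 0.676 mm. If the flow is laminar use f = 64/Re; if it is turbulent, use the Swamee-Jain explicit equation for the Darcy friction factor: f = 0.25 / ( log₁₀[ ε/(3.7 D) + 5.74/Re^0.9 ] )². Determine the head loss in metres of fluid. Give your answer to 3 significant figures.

Cross-sectional area A = πD²/4 = π(0.0327)²/4 = 0.0008398 m²; mean velocity V = Q/A = 0.00267/0.0008398 = 3.179 m/s.
Reynolds number Re = ρVD/μ = 795 · 3.179 · 0.0327 / 0.00131 = 6.309e+04.
Re > 4000 → turbulent. Relative roughness ε/D = 0.000676/0.0327 = 0.0207. Swamee-Jain: f = 0.25/(log₁₀[0.0207/3.7 + 5.74/6.309e+04^0.9])² = 0.25/(log₁₀[0.00559 + 0.000275])² = 0.25/(-2.232)² = 0.05018.
Darcy-Weisbach: ΔP = f(L/D)(ρV²/2) = 0.05018·(11.2/0.0327)·(795·3.179²/2) = 0.05018·342.5·4018 = 6.906e+04 Pa.
Head loss h_f = ΔP/(ρg) = 6.906e+04/(795·9.81) = 8.86 m.

h_f ≈ 8.86 m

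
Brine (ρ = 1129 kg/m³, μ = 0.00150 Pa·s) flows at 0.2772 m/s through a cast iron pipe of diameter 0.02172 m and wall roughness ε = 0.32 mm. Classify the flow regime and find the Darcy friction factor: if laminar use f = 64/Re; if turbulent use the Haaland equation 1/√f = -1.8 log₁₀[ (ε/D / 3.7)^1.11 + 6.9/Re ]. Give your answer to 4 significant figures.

f ≈ 0.05215

Re = ρVD/μ = 1129·0.2772·0.02172/0.0015 = 4532.
Re > 4000 → turbulent. ε/D = 0.00032/0.02172 = 0.0147; Haaland: 1/√f = -1.8 log₁₀[0.00217 + 0.00152] = 4.379, so f = 0.05215.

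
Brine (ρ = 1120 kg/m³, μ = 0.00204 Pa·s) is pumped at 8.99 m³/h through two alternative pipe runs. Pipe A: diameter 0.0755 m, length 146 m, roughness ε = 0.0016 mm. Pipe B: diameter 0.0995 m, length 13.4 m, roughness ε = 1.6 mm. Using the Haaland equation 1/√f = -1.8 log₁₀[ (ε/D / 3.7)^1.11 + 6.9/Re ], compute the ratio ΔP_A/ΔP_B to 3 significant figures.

ΔP_A/ΔP_B ≈ 22.8

Pipe A: V = Q/A = 0.002497/0.004477 = 0.5578 m/s; Re = 2.312e+04; ε/D = 2.12e-05; Haaland → f = 0.02487; ΔP_A = f(L/D)(ρV²/2) = 8379 Pa.
Pipe B: V = Q/A = 0.002497/0.007776 = 0.3212 m/s; Re = 1.754e+04; ε/D = 0.0161; Haaland → f = 0.04726; ΔP_B = f(L/D)(ρV²/2) = 367.6 Pa.
ΔP_A/ΔP_B = 8379/367.6 = 22.8.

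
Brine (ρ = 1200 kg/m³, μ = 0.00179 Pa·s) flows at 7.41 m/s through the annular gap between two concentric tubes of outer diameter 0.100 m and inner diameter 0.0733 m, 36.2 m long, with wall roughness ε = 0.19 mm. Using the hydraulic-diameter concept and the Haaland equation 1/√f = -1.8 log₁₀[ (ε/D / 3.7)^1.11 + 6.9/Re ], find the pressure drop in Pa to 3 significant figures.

ΔP ≈ 1.54×10^6 Pa

Hydraulic diameter D_h = 4A/P = D_o - D_i = 0.1 - 0.0733 = 0.0267 m.
Re = ρVD_h/μ = 1200·7.41·0.0267/0.00179 = 1.326e+05.
ε/D_h = 0.00019/0.0267 = 0.00712; Haaland gives 1/√f = -1.8 log₁₀[0.000967+5.2e-05] = 5.386, so f = 0.03448.
ΔP = f(L/D_h)(ρV²/2) = 0.03448·36.2/0.0267·3.294e+04 = 1.54e+06 Pa.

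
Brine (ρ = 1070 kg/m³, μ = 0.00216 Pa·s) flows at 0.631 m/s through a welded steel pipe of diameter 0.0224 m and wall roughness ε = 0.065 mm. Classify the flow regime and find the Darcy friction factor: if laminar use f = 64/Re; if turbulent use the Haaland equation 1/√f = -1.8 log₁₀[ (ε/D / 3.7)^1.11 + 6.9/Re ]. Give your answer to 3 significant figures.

f ≈ 0.0374

Re = ρVD/μ = 1070·0.631·0.0224/0.00216 = 7002.
Re > 4000 → turbulent. ε/D = 6.5e-05/0.0224 = 0.0029; Haaland: 1/√f = -1.8 log₁₀[0.000357 + 0.000985] = 5.17, so f = 0.03742.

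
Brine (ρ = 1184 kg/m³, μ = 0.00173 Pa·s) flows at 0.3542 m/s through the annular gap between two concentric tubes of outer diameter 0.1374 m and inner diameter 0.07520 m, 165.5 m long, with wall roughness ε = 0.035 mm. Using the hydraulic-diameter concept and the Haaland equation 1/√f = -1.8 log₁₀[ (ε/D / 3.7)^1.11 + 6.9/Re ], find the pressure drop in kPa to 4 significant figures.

ΔP ≈ 5.642 kPa

Hydraulic diameter D_h = 4A/P = D_o - D_i = 0.1374 - 0.0752 = 0.0622 m.
Re = ρVD_h/μ = 1184·0.3542·0.0622/0.00173 = 1.508e+04.
ε/D_h = 3.5e-05/0.0622 = 0.000563; Haaland gives 1/√f = -1.8 log₁₀[5.78e-05+0.000458] = 5.918, so f = 0.02855.
ΔP = f(L/D_h)(ρV²/2) = 0.02855·165.5/0.0622·74.27 = 5642 Pa.
ΔP = 5.642 kPa.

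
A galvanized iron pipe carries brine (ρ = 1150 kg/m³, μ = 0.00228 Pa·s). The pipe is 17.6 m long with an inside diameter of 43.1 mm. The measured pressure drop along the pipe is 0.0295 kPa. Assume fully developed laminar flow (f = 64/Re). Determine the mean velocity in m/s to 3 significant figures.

For laminar flow, f = 64/Re with Re = ρVD/μ, so Darcy-Weisbach reduces to ΔP = 32μLV/D². Solving for V: V = ΔP·D²/(32μL) = 29.5·(0.0431)²/(32·0.00228·17.6) = 0.04268 m/s.
Check: Re = ρVD/μ = 1150·0.04268·0.0431/0.00228 = 927.7 < 2300, so the laminar assumption holds.

V ≈ 0.0427 m/s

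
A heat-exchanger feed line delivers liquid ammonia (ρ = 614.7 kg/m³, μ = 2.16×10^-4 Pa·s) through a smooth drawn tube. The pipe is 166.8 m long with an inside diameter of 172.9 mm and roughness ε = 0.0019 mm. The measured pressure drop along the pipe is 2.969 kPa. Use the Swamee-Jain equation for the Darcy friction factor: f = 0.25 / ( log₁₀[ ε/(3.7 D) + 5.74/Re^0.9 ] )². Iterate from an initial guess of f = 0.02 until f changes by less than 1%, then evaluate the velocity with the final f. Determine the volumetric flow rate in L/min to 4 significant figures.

Q ≈ 1206 L/min

Rearranging Darcy-Weisbach: V = √(2·ΔP·D/(f·L·ρ)). With ε/D = 1.9e-06/0.1729 = 1.1e-05, iterate starting from f = 0.02:
  f = 0.02 → V = √(2·2969·0.1729/(0.02·166.8·614.7)) = 0.7076 m/s; Re = ρVD/μ = 3.482e+05; f → 0.01412
  f = 0.01412 → V = 0.842 m/s; Re = 4.143e+05; f → 0.0137
  f = 0.0137 → V = 0.8549 m/s; Re = 4.207e+05; f → 0.01366
Converged (Δf/f < 1%). With the final f = 0.01366: V = √(2·2969·0.1729/(0.01366·166.8·614.7)) = 0.8561 m/s.
Q = V·A = 0.8561·(π/4·0.1729²) = 0.0201 m³/s = 1206 L/min.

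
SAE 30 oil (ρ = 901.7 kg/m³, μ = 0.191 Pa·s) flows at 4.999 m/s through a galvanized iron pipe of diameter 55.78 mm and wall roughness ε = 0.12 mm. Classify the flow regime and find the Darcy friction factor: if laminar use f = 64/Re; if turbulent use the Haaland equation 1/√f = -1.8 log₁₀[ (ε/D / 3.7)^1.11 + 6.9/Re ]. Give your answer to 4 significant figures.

f ≈ 0.04862

Re = ρVD/μ = 901.7·4.999·0.05578/0.191 = 1316.
Re < 2300 → laminar, so f = 64/Re = 0.04862 (roughness is irrelevant in laminar flow).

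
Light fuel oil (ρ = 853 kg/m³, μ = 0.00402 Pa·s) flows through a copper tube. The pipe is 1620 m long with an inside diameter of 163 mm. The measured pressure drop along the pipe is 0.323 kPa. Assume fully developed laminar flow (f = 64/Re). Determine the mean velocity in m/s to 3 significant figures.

V ≈ 0.0412 m/s

For laminar flow, f = 64/Re with Re = ρVD/μ, so Darcy-Weisbach reduces to ΔP = 32μLV/D². Solving for V: V = ΔP·D²/(32μL) = 323·(0.163)²/(32·0.00402·1620) = 0.04118 m/s.
Check: Re = ρVD/μ = 853·0.04118·0.163/0.00402 = 1424 < 2300, so the laminar assumption holds.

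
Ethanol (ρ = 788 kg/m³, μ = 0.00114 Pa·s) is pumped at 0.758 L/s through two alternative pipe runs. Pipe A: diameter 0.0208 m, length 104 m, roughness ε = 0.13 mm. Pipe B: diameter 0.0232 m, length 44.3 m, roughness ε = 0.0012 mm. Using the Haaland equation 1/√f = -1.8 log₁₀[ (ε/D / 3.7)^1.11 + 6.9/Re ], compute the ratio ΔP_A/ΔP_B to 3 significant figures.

Pipe A: V = Q/A = 0.000758/0.0003398 = 2.231 m/s; Re = 3.207e+04; ε/D = 0.00625; Haaland → f = 0.0348; ΔP_A = f(L/D)(ρV²/2) = 3.412e+05 Pa.
Pipe B: V = Q/A = 0.000758/0.0004227 = 1.793 m/s; Re = 2.875e+04; ε/D = 5.17e-05; Haaland → f = 0.02365; ΔP_B = f(L/D)(ρV²/2) = 5.721e+04 Pa.
ΔP_A/ΔP_B = 3.412e+05/5.721e+04 = 5.96.

ΔP_A/ΔP_B ≈ 5.96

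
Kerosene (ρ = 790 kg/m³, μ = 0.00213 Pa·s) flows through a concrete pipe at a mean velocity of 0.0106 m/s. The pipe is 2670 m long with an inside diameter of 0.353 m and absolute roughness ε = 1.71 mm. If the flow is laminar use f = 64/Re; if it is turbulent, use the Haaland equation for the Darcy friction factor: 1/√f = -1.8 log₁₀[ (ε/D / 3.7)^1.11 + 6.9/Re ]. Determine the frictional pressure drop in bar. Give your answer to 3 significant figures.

ΔP ≈ 1.55×10^-4 bar

Reynolds number Re = ρVD/μ = 790 · 0.0106 · 0.353 / 0.00213 = 1388.
Re < 2300 → laminar flow, so f = 64/Re = 64/1388 = 0.04612 (the turbulent correlation is not needed).
Darcy-Weisbach: ΔP = f(L/D)(ρV²/2) = 0.04612·(2670/0.353)·(790·0.0106²/2) = 0.04612·7564·0.04438 = 15.48 Pa.
ΔP = 15.48 Pa = 1.55×10^-4 bar.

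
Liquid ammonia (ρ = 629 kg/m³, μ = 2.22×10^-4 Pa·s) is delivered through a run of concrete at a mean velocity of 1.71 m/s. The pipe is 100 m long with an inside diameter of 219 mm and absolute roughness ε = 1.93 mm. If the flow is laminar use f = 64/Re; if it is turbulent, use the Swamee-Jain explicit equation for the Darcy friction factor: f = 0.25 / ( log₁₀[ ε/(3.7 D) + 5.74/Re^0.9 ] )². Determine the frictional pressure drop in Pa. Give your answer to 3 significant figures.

Reynolds number Re = ρVD/μ = 629 · 1.71 · 0.219 / 0.000222 = 1.061e+06.
Re > 4000 → turbulent. Relative roughness ε/D = 0.00193/0.219 = 0.00881. Swamee-Jain: f = 0.25/(log₁₀[0.00881/3.7 + 5.74/1.061e+06^0.9])² = 0.25/(log₁₀[0.00238 + 2.17e-05])² = 0.25/(-2.619)² = 0.03644.
Darcy-Weisbach: ΔP = f(L/D)(ρV²/2) = 0.03644·(100/0.219)·(629·1.71²/2) = 0.03644·456.6·919.6 = 1.53e+04 Pa.

ΔP ≈ 15300 Pa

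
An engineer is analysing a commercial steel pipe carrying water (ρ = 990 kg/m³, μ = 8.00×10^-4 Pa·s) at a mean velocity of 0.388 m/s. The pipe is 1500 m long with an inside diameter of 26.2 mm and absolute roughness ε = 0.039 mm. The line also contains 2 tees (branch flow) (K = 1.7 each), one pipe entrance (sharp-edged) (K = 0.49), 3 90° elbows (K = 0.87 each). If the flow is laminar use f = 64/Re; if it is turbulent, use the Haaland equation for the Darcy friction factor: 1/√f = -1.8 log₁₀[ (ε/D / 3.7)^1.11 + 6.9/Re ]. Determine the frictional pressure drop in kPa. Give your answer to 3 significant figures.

ΔP ≈ 134 kPa

Reynolds number Re = ρVD/μ = 990 · 0.388 · 0.0262 / 0.0008 = 1.258e+04.
Re > 4000 → turbulent. Relative roughness ε/D = 3.9e-05/0.0262 = 0.00149. Haaland: 1/√f = -1.8 log₁₀[(0.00149/3.7)^1.11 + 6.9/1.258e+04] = -1.8 log₁₀[0.00017 + 0.000548] = 5.658, so f = 0.03124.
Total minor-loss coefficient ΣK = 2·1.7 + 1·0.49 + 3·0.87 = 6.5.
ΔP = [f·L/D + ΣK]·(ρV²/2) = [0.03124·1500/0.0262 + 6.5]·(990·0.388²/2) = [1788 + 6.5]·74.52 = 1.337e+05 Pa.
ΔP = 1.337e+05 Pa = 134 kPa.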